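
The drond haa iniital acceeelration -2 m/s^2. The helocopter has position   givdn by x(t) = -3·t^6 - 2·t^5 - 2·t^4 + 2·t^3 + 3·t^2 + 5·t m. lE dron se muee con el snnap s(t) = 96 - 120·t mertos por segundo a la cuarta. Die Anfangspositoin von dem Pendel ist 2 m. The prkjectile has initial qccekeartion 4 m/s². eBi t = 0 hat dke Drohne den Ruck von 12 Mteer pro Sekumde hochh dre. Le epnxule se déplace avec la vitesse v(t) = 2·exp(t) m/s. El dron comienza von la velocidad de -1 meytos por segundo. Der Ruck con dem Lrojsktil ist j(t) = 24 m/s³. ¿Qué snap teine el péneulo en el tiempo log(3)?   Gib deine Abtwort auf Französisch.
Pour résoudre ceci, nous devons prendre 3 dérivées de notre équation de la vitesse v(t) = 2·exp(t). En prenant d/dt de v(t), nous trouvons a(t) = 2·exp(t). En dérivant l'accélération, nous obtenons le jerk: j(t) = 2·exp(t). La dérivée du jerk donne le snap: s(t) = 2·exp(t). Nous avons le snap s(t) = 2·exp(t). En substituant t = log(3): s(log(3)) = 6.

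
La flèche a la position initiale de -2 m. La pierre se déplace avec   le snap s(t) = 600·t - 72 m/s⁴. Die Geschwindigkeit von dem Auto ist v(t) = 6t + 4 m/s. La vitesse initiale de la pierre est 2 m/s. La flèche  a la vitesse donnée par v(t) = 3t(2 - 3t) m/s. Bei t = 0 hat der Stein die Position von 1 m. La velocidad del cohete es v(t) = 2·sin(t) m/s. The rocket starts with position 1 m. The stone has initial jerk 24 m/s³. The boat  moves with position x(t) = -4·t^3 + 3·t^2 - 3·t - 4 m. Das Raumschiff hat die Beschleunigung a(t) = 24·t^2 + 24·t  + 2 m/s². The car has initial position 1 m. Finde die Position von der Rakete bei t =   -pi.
Ausgehend von der Geschwindigkeit v(t) = 2·sin(t), nehmen wir 1 Integral. Die Stammfunktion von der Geschwindigkeit ist die Position. Mit x(0) = 1 erhalten wir x(t) = 3 - 2·cos(t). Wir haben die Position x(t) = 3 - 2·cos(t). Durch Einsetzen von t = -pi: x(-pi) = 5.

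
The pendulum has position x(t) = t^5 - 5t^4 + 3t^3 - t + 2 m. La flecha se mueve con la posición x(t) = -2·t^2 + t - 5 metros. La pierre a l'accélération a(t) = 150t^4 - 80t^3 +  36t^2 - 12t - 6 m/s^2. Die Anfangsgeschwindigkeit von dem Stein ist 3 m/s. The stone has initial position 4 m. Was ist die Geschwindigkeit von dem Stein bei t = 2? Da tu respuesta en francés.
En partant de l'accélération a(t) = 150·t^4 - 80·t^3 + 36·t^2 - 12·t - 6, nous prenons 1 intégrale. La primitive de l'accélération est la vitesse. En utilisant v(0) = 3, nous obtenons v(t) = 30·t^5 - 20·t^4 + 12·t^3 - 6·t^2 - 6·t + 3. Nous avons la vitesse v(t) = 30·t^5 - 20·t^4 + 12·t^3 - 6·t^2 - 6·t + 3. En substituant t = 2: v(2) = 703.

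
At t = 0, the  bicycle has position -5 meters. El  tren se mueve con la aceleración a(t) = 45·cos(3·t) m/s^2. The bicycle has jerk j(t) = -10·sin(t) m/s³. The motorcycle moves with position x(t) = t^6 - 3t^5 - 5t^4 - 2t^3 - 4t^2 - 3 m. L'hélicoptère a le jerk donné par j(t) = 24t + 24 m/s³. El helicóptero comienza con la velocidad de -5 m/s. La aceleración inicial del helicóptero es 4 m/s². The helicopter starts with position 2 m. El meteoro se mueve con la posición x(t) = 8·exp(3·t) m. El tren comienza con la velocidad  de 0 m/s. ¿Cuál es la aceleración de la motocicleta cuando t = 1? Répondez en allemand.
Ausgehend von der Position x(t) = t^6 - 3·t^5 - 5·t^4 - 2·t^3 - 4·t^2 - 3, nehmen wir 2 Ableitungen. Durch Ableiten von der Position erhalten wir die Geschwindigkeit: v(t) = 6·t^5 - 15·t^4 - 20·t^3 - 6·t^2 - 8·t. Die Ableitung von der Geschwindigkeit ergibt die Beschleunigung: a(t) = 30·t^4 - 60·t^3 - 60·t^2 - 12·t - 8. Aus der Gleichung für die Beschleunigung a(t) = 30·t^4 - 60·t^3 - 60·t^2 - 12·t - 8, setzen wir t = 1 ein und erhalten a = -110.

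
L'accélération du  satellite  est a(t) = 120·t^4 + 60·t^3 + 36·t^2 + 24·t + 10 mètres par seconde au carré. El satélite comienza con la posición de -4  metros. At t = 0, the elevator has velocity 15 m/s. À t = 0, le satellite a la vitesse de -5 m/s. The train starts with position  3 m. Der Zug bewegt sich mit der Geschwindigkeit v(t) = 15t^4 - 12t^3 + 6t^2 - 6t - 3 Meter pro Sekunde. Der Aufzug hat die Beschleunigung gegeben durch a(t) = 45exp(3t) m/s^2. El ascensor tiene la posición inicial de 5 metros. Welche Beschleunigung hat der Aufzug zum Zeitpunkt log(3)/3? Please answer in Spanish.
De la ecuación de la aceleración a(t) = 45·exp(3·t), sustituimos t = log(3)/3 para obtener a = 135.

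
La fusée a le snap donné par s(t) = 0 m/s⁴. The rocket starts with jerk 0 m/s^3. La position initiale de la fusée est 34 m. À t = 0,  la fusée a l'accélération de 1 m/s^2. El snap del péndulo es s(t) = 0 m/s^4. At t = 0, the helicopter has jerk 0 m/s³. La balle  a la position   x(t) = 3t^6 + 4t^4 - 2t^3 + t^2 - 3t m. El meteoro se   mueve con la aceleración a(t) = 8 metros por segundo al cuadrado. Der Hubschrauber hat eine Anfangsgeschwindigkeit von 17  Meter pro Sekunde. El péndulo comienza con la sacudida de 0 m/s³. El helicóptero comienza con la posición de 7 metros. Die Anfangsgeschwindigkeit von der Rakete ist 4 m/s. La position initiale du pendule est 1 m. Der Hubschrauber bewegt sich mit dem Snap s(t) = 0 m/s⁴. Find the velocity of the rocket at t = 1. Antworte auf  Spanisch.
Para resolver esto, necesitamos tomar 3 integrales de nuestra ecuación del snap s(t) = 0. La antiderivada del snap, con j(0) = 0, da la sacudida: j(t) = 0. Tomando ∫j(t)dt y aplicando a(0) = 1, encontramos a(t) = 1. La antiderivada de la aceleración es la velocidad. Usando v(0) = 4, obtenemos v(t) = t + 4. Tenemos la velocidad v(t) = t + 4. Sustituyendo t = 1: v(1) = 5.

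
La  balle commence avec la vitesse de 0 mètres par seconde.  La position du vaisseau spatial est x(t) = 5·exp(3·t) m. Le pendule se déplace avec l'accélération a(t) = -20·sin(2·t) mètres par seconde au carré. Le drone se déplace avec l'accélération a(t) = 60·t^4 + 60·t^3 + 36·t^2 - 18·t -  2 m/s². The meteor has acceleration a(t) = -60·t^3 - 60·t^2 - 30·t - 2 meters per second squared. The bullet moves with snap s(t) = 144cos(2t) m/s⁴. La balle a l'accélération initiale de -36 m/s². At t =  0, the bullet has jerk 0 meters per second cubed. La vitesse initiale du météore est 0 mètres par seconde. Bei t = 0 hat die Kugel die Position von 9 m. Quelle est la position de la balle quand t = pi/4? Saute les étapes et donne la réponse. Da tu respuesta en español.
La posición en t = pi/4 es x = 0.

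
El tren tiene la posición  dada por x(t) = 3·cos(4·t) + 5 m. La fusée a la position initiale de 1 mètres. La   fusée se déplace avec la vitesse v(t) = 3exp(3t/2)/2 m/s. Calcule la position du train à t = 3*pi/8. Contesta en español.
Usando x(t) = 3·cos(4·t) + 5 y sustituyendo t = 3*pi/8, encontramos x = 5.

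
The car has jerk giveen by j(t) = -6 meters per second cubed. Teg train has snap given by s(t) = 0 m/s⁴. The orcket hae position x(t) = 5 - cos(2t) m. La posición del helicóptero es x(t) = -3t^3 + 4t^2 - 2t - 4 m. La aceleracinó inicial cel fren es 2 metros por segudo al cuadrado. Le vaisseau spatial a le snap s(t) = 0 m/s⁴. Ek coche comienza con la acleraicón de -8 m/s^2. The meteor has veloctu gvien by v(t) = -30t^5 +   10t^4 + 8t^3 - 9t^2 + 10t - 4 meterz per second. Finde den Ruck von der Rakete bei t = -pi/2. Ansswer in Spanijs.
Partiendo de la posición x(t) = 5 - cos(2·t), tomamos 3 derivadas. Tomando d/dt de x(t), encontramos v(t) = 2·sin(2·t). La derivada de la velocidad da la aceleración: a(t) = 4·cos(2·t). Derivando la aceleración, obtenemos la sacudida: j(t) = -8·sin(2·t). De la ecuación de la sacudida j(t) = -8·sin(2·t), sustituimos t = -pi/2 para obtener j = 0.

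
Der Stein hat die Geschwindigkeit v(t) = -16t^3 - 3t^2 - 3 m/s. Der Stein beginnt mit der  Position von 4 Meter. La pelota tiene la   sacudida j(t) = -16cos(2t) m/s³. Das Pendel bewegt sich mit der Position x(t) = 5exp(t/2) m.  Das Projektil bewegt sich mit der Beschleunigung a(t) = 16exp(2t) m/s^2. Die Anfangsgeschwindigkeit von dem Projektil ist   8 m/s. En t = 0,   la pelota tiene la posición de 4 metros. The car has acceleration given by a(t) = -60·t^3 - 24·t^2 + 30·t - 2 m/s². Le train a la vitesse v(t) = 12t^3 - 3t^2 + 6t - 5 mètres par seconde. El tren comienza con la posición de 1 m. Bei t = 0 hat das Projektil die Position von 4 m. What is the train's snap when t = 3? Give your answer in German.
Ausgehend von der Geschwindigkeit v(t) = 12·t^3 - 3·t^2 + 6·t - 5, nehmen wir 3 Ableitungen. Durch Ableiten von der Geschwindigkeit erhalten wir die Beschleunigung: a(t) = 36·t^2 - 6·t + 6. Mit d/dt von a(t) finden wir j(t) = 72·t - 6. Mit d/dt von j(t) finden wir s(t) = 72. Mit s(t) = 72 und Einsetzen von t = 3, finden wir s = 72.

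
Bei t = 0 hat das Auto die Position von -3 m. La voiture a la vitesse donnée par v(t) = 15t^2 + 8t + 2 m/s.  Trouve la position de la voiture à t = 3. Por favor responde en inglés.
To solve this, we need to take 1 integral of our velocity equation v(t) = 15·t^2 + 8·t + 2. Taking ∫v(t)dt and applying x(0) = -3, we find x(t) = 5·t^3 + 4·t^2 + 2·t - 3. From the given position equation x(t) = 5·t^3 + 4·t^2 + 2·t - 3, we substitute t = 3 to get x = 174.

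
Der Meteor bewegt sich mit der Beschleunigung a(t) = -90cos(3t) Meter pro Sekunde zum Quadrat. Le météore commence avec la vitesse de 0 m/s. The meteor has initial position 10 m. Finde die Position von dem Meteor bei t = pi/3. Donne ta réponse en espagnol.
Para resolver esto, necesitamos tomar 2 integrales de nuestra ecuación de la aceleración a(t) = -90·cos(3·t). La antiderivada de la aceleración, con v(0) = 0, da la velocidad: v(t) = -30·sin(3·t). La integral de la velocidad, con x(0) = 10, da la posición: x(t) = 10·cos(3·t). De la ecuación de la posición x(t) = 10·cos(3·t), sustituimos t = pi/3 para obtener x = -10.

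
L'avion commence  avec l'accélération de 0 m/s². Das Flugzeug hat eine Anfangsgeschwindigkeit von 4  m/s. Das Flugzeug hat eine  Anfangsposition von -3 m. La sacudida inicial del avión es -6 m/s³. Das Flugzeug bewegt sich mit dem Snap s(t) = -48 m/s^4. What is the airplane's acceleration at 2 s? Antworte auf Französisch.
Nous devons trouver l'intégrale de notre équation du snap s(t) = -48 2 fois. La primitive du snap, avec j(0) = -6, donne le jerk: j(t) = -48·t - 6. La primitive du jerk, avec a(0) = 0, donne l'accélération: a(t) = 6·t·(-4·t - 1). Nous avons l'accélération a(t) = 6·t·(-4·t - 1). En substituant t = 2: a(2) = -108.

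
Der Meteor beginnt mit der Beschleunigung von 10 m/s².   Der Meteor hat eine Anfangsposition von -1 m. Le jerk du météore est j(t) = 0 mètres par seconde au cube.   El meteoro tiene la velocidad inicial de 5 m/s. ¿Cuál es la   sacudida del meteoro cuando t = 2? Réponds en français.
En utilisant j(t) = 0 et en substituant t = 2, nous trouvons j = 0.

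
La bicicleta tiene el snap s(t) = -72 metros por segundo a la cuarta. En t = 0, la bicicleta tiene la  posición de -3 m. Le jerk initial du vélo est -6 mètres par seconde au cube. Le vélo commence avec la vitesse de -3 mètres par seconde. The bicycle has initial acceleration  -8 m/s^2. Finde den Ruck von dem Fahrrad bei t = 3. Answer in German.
Um dies zu lösen, müssen wir 1 Integral unserer Gleichung für den Snap s(t) = -72 finden. Die Stammfunktion von dem Snap ist der Ruck. Mit j(0) = -6 erhalten wir j(t) = -72·t - 6. Wir haben den Ruck j(t) = -72·t - 6. Durch Einsetzen von t = 3: j(3) = -222.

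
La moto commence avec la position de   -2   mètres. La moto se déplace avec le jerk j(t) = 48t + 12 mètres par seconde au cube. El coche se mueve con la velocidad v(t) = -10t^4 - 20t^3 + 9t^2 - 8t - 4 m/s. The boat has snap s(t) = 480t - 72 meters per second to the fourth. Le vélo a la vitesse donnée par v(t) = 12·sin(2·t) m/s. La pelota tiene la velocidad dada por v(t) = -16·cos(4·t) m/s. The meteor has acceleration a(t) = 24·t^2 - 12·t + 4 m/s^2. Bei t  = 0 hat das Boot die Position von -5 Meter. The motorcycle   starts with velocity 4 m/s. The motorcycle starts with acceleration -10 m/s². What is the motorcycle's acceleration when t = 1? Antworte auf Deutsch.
Um dies zu lösen, müssen wir 1 Integral unserer Gleichung für den Ruck j(t) = 48·t + 12 finden. Die Stammfunktion von dem Ruck, mit a(0) = -10, ergibt die Beschleunigung: a(t) = 24·t^2 + 12·t - 10. Mit a(t) = 24·t^2 + 12·t - 10 und Einsetzen von t = 1, finden wir a = 26.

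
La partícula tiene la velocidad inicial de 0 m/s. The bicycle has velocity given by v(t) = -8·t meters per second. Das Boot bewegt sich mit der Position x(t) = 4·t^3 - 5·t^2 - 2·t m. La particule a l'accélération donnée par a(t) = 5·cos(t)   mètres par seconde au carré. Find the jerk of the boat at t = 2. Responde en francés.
Pour résoudre ceci, nous devons prendre 3 dérivées de notre équation de la position x(t) = 4·t^3 - 5·t^2 - 2·t. En dérivant la position, nous obtenons la vitesse: v(t) = 12·t^2 - 10·t - 2. En prenant d/dt de v(t), nous trouvons a(t) = 24·t - 10. En prenant d/dt de a(t), nous trouvons j(t) = 24. De l'équation du jerk j(t) = 24, nous substituons t = 2 pour obtenir j = 24.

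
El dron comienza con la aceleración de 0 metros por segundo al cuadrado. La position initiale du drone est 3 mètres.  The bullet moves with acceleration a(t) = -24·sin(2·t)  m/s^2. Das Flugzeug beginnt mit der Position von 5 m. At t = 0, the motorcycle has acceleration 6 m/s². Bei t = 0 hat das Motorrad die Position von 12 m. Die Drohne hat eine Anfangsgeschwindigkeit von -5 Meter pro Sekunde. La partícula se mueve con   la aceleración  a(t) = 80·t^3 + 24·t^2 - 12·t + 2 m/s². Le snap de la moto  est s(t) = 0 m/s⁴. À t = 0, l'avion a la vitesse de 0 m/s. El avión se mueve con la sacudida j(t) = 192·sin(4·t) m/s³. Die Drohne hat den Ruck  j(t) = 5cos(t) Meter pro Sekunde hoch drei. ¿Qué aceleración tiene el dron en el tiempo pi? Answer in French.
Pour résoudre ceci, nous devons prendre 1 intégrale de notre équation du jerk j(t) = 5·cos(t). En prenant ∫j(t)dt et en appliquant a(0) = 0, nous trouvons a(t) = 5·sin(t). En utilisant a(t) = 5·sin(t) et en substituant t = pi, nous trouvons a = 0.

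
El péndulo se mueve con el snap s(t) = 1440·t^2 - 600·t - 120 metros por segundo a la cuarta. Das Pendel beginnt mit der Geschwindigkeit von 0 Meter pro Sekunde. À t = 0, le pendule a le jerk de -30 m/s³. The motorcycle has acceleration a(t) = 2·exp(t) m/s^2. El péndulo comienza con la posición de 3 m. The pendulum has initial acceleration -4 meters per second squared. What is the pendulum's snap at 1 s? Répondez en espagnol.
Usando s(t) = 1440·t^2 - 600·t - 120 y sustituyendo t = 1, encontramos s = 720.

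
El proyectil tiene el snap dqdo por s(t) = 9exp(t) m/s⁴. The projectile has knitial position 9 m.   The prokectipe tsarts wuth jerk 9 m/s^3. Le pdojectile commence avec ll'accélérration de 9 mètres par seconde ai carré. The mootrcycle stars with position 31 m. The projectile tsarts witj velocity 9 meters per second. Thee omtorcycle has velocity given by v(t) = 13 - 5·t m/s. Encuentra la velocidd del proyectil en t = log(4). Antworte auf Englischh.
We need to integrate our snap equation s(t) = 9·exp(t) 3 times. Taking ∫s(t)dt and applying j(0) = 9, we find j(t) = 9·exp(t). Finding the antiderivative of j(t) and using a(0) = 9: a(t) = 9·exp(t). The antiderivative of acceleration is velocity. Using v(0) = 9, we get v(t) = 9·exp(t). We have velocity v(t) = 9·exp(t). Substituting t = log(4): v(log(4)) = 36.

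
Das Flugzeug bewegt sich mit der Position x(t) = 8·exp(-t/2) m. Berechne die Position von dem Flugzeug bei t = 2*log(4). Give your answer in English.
We have position x(t) = 8·exp(-t/2). Substituting t = 2*log(4): x(2*log(4)) = 2.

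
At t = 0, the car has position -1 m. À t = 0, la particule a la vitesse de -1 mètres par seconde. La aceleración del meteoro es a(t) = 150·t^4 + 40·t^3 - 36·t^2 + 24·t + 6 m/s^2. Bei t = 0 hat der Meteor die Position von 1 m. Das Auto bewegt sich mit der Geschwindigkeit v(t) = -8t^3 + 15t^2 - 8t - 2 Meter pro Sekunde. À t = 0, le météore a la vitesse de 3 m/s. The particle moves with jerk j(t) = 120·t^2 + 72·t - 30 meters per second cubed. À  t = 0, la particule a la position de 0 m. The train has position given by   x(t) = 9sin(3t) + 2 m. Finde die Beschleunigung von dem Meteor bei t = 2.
Wir haben die Beschleunigung a(t) = 150·t^4 + 40·t^3 - 36·t^2 + 24·t + 6. Durch Einsetzen von t = 2: a(2) = 2630.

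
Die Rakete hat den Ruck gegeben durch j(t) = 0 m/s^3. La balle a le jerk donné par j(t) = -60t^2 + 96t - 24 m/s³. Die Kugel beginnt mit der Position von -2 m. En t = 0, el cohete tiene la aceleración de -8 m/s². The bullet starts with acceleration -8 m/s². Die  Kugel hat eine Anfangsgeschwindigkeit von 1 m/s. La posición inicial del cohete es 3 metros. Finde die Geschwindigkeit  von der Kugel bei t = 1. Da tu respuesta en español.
Necesitamos integrar nuestra ecuación de la sacudida j(t) = -60·t^2 + 96·t - 24 2 veces. Tomando ∫j(t)dt y aplicando a(0) = -8, encontramos a(t) = -20·t^3 + 48·t^2 - 24·t - 8. La antiderivada de la aceleración, con v(0) = 1, da la velocidad: v(t) = -5·t^4 + 16·t^3 - 12·t^2 - 8·t + 1. Tenemos la velocidad v(t) = -5·t^4 + 16·t^3 - 12·t^2 - 8·t + 1. Sustituyendo t = 1: v(1) = -8.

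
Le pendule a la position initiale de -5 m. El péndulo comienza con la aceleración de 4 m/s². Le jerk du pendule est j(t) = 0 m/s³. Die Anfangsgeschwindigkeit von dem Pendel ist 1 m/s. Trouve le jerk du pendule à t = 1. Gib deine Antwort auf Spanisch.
De la ecuación de la sacudida j(t) = 0, sustituimos t = 1 para obtener j = 0.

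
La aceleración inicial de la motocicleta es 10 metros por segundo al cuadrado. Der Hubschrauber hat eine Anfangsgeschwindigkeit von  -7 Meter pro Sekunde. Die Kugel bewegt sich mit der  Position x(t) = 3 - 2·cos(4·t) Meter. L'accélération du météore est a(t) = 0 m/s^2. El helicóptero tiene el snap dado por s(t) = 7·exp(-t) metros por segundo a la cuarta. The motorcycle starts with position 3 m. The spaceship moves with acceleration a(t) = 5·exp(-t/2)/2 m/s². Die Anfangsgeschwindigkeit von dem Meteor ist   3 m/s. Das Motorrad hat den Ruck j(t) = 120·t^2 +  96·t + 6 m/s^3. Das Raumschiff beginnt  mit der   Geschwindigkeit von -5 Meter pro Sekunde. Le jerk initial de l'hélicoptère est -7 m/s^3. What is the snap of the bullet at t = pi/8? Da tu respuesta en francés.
Pour résoudre ceci, nous devons prendre 4 dérivées de notre équation de la position x(t) = 3 - 2·cos(4·t). La dérivée de la position donne la vitesse: v(t) = 8·sin(4·t). En dérivant la vitesse, nous obtenons l'accélération: a(t) = 32·cos(4·t). En dérivant l'accélération, nous obtenons le jerk: j(t) = -128·sin(4·t). En dérivant le jerk, nous obtenons le snap: s(t) = -512·cos(4·t). En utilisant s(t) = -512·cos(4·t) et en substituant t = pi/8, nous trouvons s = 0.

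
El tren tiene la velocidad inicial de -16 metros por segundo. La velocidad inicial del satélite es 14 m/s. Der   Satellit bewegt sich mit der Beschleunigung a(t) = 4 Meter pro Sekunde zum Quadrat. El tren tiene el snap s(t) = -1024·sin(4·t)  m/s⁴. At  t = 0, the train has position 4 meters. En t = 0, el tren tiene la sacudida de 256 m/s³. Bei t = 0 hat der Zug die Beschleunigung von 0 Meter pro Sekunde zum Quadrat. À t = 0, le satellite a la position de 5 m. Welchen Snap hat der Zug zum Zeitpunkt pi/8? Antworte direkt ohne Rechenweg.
Der Snap bei t = pi/8 ist s = -1024.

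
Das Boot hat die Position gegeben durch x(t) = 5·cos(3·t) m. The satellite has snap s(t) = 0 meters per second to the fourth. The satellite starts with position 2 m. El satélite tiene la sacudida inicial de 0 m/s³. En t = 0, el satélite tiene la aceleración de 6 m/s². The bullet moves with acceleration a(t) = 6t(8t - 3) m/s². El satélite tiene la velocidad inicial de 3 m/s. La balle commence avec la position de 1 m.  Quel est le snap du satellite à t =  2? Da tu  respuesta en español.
Tenemos el snap s(t) = 0. Sustituyendo t = 2: s(2) = 0.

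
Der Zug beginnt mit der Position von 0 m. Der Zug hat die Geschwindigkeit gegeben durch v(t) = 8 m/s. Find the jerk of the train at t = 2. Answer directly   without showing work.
j(2) = 0.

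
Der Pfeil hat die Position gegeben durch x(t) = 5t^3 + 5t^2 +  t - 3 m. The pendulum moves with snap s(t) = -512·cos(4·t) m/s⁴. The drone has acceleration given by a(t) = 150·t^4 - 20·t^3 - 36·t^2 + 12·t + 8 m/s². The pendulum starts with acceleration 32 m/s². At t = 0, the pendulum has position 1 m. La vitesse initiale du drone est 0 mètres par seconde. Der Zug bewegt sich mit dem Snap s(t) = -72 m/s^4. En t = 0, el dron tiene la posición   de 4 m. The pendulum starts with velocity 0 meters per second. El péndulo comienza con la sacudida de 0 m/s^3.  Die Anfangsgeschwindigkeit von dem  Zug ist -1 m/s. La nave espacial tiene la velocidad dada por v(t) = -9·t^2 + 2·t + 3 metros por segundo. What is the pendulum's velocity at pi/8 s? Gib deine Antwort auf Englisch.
To find the answer, we compute 3 integrals of s(t) = -512·cos(4·t). Integrating snap and using the initial condition j(0) = 0, we get j(t) = -128·sin(4·t). The integral of jerk is acceleration. Using a(0) = 32, we get a(t) = 32·cos(4·t). The antiderivative of acceleration, with v(0) = 0, gives velocity: v(t) = 8·sin(4·t). We have velocity v(t) = 8·sin(4·t). Substituting t = pi/8: v(pi/8) = 8.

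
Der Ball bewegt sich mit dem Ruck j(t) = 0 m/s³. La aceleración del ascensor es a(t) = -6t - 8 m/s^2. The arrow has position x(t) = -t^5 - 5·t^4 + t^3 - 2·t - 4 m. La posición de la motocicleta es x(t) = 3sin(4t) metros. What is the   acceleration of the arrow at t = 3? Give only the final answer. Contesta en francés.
La réponse est -1062.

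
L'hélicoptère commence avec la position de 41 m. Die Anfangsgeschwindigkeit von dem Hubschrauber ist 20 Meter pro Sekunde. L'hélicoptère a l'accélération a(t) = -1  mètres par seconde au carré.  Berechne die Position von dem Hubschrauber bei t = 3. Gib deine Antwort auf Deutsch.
Wir müssen die Stammfunktion unserer Gleichung für die Beschleunigung a(t) = -1 2-mal finden. Das Integral von der Beschleunigung ist die Geschwindigkeit. Mit v(0) = 20 erhalten wir v(t) = 20 - t. Mit ∫v(t)dt und Anwendung von x(0) = 41, finden wir x(t) = -t^2/2 + 20·t + 41. Mit x(t) = -t^2/2 + 20·t + 41 und Einsetzen von t = 3, finden wir x = 193/2.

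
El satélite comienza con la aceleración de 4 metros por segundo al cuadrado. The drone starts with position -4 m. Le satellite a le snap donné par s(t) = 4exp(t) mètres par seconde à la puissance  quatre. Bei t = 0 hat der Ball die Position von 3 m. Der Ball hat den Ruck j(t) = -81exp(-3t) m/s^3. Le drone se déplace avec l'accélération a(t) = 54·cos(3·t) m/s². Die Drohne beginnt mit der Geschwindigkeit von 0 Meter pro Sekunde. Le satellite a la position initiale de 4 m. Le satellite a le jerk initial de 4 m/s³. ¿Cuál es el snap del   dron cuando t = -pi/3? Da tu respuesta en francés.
Pour résoudre ceci, nous devons prendre 2 dérivées de notre équation de l'accélération a(t) = 54·cos(3·t). En dérivant l'accélération, nous obtenons le jerk: j(t) = -162·sin(3·t). En dérivant le jerk, nous obtenons le snap: s(t) = -486·cos(3·t). De l'équation du snap s(t) = -486·cos(3·t), nous substituons t = -pi/3 pour obtenir s = 486.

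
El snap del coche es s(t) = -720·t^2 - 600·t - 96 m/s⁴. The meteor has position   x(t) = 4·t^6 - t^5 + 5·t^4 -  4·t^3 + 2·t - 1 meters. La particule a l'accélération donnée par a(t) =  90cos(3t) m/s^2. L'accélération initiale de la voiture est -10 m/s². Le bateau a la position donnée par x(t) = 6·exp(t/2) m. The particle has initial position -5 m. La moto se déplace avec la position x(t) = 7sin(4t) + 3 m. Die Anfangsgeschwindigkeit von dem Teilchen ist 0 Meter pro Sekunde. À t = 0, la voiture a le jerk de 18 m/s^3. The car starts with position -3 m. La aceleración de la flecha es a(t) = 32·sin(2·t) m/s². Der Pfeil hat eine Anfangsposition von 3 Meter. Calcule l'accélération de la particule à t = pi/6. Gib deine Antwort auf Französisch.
Nous avons l'accélération a(t) = 90·cos(3·t). En substituant t = pi/6: a(pi/6) = 0.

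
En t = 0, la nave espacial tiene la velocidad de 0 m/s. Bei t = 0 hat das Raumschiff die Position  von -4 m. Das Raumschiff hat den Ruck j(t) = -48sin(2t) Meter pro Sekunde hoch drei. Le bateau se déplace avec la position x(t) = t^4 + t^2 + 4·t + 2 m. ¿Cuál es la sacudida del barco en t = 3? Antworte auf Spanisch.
Para resolver esto, necesitamos tomar 3 derivadas de nuestra ecuación de la posición x(t) = t^4 + t^2 + 4·t + 2. Derivando la posición, obtenemos la velocidad: v(t) = 4·t^3 + 2·t + 4. La derivada de la velocidad da la aceleración: a(t) = 12·t^2 + 2. La derivada de la aceleración da la sacudida: j(t) = 24·t. Usando j(t) = 24·t y sustituyendo t = 3, encontramos j = 72.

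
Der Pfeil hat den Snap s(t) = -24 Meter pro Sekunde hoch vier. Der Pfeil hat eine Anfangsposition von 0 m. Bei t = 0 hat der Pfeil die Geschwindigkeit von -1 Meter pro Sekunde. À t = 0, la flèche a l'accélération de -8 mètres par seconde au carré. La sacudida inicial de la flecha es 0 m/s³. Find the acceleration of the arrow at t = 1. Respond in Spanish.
Para resolver esto, necesitamos tomar 2 integrales de nuestra ecuación del snap s(t) = -24. Tomando ∫s(t)dt y aplicando j(0) = 0, encontramos j(t) = -24·t. Integrando la sacudida y usando la condición inicial a(0) = -8, obtenemos a(t) = -12·t^2 - 8. De la ecuación de la aceleración a(t) = -12·t^2 - 8, sustituimos t = 1 para obtener a = -20.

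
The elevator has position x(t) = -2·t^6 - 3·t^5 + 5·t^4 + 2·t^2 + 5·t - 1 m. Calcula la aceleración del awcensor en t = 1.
Debemos derivar nuestra ecuación de la posición x(t) = -2·t^6 - 3·t^5 + 5·t^4 + 2·t^2 + 5·t - 1 2 veces. Derivando la posición, obtenemos la velocidad: v(t) = -12·t^5 - 15·t^4 + 20·t^3 + 4·t + 5. Derivando la velocidad, obtenemos la aceleración: a(t) = -60·t^4 - 60·t^3 + 60·t^2 + 4. De la ecuación de la aceleración a(t) = -60·t^4 - 60·t^3 + 60·t^2 + 4, sustituimos t = 1 para obtener a = -56.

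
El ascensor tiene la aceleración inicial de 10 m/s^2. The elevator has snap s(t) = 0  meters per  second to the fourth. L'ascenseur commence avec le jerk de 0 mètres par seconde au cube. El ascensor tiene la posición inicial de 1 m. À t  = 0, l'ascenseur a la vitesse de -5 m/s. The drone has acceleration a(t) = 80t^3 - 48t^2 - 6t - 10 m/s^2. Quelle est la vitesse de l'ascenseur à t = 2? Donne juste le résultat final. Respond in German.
v(2) = 15.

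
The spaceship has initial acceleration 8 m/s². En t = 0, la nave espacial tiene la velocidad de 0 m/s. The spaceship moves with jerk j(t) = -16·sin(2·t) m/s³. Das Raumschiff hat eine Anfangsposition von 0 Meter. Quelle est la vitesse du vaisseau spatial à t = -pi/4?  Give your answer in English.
We must find the antiderivative of our jerk equation j(t) = -16·sin(2·t) 2 times. Taking ∫j(t)dt and applying a(0) = 8, we find a(t) = 8·cos(2·t). Finding the antiderivative of a(t) and using v(0) = 0: v(t) = 4·sin(2·t). We have velocity v(t) = 4·sin(2·t). Substituting t = -pi/4: v(-pi/4) = -4.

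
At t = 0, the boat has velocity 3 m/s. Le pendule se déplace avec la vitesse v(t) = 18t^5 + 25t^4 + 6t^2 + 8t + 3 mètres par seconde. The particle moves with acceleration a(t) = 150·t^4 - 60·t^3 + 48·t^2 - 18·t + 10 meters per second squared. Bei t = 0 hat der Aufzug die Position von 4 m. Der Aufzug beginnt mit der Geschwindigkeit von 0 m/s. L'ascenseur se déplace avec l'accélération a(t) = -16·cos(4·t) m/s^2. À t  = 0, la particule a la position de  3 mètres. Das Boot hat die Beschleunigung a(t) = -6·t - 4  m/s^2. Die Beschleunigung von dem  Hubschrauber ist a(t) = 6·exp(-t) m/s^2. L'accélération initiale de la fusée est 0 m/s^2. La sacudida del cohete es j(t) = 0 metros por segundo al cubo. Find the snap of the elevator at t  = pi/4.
Starting from acceleration a(t) = -16·cos(4·t), we take 2 derivatives. Differentiating acceleration, we get jerk: j(t) = 64·sin(4·t). The derivative of jerk gives snap: s(t) = 256·cos(4·t). We have snap s(t) = 256·cos(4·t). Substituting t = pi/4: s(pi/4) = -256.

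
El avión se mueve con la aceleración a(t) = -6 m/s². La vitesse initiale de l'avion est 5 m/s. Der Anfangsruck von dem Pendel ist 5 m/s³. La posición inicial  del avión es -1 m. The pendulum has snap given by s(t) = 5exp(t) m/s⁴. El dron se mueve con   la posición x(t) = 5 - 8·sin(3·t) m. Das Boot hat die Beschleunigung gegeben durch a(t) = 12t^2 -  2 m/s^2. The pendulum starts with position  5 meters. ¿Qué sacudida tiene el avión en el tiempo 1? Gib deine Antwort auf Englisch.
We must differentiate our acceleration equation a(t) = -6 1 time. The derivative of acceleration gives jerk: j(t) = 0. From the given jerk equation j(t) = 0, we substitute t = 1 to get j = 0.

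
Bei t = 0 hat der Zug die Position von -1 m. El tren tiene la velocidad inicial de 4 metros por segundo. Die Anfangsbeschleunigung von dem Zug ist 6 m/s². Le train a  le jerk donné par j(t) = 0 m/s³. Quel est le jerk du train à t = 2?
De l'équation du jerk j(t) = 0, nous substituons t = 2 pour obtenir j = 0.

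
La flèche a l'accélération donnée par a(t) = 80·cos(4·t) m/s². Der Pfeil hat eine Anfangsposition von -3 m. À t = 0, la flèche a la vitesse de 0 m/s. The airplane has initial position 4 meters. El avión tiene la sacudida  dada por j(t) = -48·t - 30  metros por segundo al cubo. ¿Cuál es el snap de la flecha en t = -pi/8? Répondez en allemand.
Um dies zu lösen, müssen wir 2 Ableitungen unserer Gleichung für die Beschleunigung a(t) = 80·cos(4·t) nehmen. Die Ableitung von der Beschleunigung ergibt den Ruck: j(t) = -320·sin(4·t). Mit d/dt von j(t) finden wir s(t) = -1280·cos(4·t). Mit s(t) = -1280·cos(4·t) und Einsetzen von t = -pi/8, finden wir s = 0.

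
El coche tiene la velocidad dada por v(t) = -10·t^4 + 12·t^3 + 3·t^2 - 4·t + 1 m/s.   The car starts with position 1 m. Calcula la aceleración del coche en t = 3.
Para resolver esto, necesitamos tomar 1 derivada de nuestra ecuación de la velocidad v(t) = -10·t^4 + 12·t^3 + 3·t^2 - 4·t + 1. Tomando d/dt de v(t), encontramos a(t) = -40·t^3 + 36·t^2 + 6·t - 4. Usando a(t) = -40·t^3 + 36·t^2 + 6·t - 4 y sustituyendo t = 3, encontramos a = -742.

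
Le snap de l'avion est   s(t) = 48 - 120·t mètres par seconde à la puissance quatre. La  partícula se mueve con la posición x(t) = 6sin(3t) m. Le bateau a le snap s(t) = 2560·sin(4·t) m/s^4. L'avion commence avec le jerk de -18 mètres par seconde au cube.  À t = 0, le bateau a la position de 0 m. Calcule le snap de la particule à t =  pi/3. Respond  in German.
Wir müssen unsere Gleichung für die Position x(t) = 6·sin(3·t) 4-mal ableiten. Durch Ableiten von der Position erhalten wir die Geschwindigkeit: v(t) = 18·cos(3·t). Mit d/dt von v(t) finden wir a(t) = -54·sin(3·t). Die Ableitung von der Beschleunigung ergibt den Ruck: j(t) = -162·cos(3·t). Durch Ableiten von dem Ruck erhalten wir den Snap: s(t) = 486·sin(3·t). Wir haben den Snap s(t) = 486·sin(3·t). Durch Einsetzen von t = pi/3: s(pi/3) = 0.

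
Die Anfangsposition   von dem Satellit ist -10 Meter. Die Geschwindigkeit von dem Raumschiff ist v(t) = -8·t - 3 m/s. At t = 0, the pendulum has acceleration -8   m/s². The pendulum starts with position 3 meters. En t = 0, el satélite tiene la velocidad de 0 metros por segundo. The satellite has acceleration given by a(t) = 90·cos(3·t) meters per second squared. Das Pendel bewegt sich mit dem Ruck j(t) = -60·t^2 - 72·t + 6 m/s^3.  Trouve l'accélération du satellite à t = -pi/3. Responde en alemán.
Wir haben die Beschleunigung a(t) = 90·cos(3·t). Durch Einsetzen von t = -pi/3: a(-pi/3) = -90.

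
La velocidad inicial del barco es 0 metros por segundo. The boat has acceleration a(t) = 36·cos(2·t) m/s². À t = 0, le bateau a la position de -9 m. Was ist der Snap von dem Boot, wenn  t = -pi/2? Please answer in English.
To solve this, we need to take 2 derivatives of our acceleration equation a(t) = 36·cos(2·t). Taking d/dt of a(t), we find j(t) = -72·sin(2·t). The derivative of jerk gives snap: s(t) = -144·cos(2·t). Using s(t) = -144·cos(2·t) and substituting t = -pi/2, we find s = 144.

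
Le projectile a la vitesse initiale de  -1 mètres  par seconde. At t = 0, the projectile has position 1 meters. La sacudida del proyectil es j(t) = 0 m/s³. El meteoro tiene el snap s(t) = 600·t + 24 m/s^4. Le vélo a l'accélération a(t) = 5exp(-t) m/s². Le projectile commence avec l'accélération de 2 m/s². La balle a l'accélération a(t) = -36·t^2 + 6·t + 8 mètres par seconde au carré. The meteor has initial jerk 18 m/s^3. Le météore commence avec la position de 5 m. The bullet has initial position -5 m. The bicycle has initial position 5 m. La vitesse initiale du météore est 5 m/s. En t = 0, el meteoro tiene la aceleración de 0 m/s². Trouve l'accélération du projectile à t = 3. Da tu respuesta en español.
Necesitamos integrar nuestra ecuación de la sacudida j(t) = 0 1 vez. Tomando ∫j(t)dt y aplicando a(0) = 2, encontramos a(t) = 2. Usando a(t) = 2 y sustituyendo t = 3, encontramos a = 2.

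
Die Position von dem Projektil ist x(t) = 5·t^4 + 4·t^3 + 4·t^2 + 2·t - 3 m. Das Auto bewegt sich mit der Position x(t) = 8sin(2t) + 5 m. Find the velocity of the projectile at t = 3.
Starting from position x(t) = 5·t^4 + 4·t^3 + 4·t^2 + 2·t - 3, we take 1 derivative. Taking d/dt of x(t), we find v(t) = 20·t^3 + 12·t^2 + 8·t + 2. We have velocity v(t) = 20·t^3 + 12·t^2 + 8·t + 2. Substituting t = 3: v(3) = 674.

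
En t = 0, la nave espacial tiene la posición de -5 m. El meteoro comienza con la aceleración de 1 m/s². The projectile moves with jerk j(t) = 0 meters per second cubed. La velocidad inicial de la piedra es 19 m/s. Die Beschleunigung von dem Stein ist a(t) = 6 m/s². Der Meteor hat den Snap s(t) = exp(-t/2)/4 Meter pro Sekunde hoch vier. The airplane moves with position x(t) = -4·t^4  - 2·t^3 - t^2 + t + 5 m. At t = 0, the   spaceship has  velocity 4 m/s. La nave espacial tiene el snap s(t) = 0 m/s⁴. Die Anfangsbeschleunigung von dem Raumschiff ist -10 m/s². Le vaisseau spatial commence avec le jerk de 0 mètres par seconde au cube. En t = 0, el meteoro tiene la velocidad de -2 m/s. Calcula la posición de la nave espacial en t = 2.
Partiendo del snap s(t) = 0, tomamos 4 antiderivadas. Tomando ∫s(t)dt y aplicando j(0) = 0, encontramos j(t) = 0. La integral de la sacudida, con a(0) = -10, da la aceleración: a(t) = -10. La antiderivada de la aceleración, con v(0) = 4, da la velocidad: v(t) = 4 - 10·t. Integrando la velocidad y usando la condición inicial x(0) = -5, obtenemos x(t) = -5·t^2 + 4·t - 5. De la ecuación de la posición x(t) = -5·t^2 + 4·t - 5, sustituimos t = 2 para obtener x = -17.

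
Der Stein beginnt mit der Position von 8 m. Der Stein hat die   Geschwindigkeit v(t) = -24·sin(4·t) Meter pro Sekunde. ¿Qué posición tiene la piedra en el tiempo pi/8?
Partiendo de la velocidad v(t) = -24·sin(4·t), tomamos 1 antiderivada. La antiderivada de la velocidad, con x(0) = 8, da la posición: x(t) = 6·cos(4·t) + 2. Tenemos la posición x(t) = 6·cos(4·t) + 2. Sustituyendo t = pi/8: x(pi/8) = 2.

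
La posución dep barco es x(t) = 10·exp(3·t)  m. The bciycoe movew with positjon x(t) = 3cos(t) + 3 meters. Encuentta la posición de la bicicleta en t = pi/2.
De la ecuación de la posición x(t) = 3·cos(t) + 3, sustituimos t = pi/2 para obtener x = 3.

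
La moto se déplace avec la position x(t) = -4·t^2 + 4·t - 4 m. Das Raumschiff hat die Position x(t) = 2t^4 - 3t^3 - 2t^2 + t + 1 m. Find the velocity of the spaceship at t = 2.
To solve this, we need to take 1 derivative of our position equation x(t) = 2·t^4 - 3·t^3 - 2·t^2 + t + 1. Differentiating position, we get velocity: v(t) = 8·t^3 - 9·t^2 - 4·t + 1. We have velocity v(t) = 8·t^3 - 9·t^2 - 4·t + 1. Substituting t = 2: v(2) = 21.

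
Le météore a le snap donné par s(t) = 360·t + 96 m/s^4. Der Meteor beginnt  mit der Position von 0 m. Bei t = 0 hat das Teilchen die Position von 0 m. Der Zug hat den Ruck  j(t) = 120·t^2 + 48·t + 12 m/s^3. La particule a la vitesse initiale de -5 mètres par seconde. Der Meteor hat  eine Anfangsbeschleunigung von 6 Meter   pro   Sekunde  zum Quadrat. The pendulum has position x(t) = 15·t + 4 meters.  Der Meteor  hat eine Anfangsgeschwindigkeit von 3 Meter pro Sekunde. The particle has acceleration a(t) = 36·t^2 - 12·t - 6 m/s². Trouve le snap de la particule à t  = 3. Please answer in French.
Pour résoudre ceci, nous devons prendre 2 dérivées de notre équation de l'accélération a(t) = 36·t^2 - 12·t - 6. En prenant d/dt de a(t), nous trouvons j(t) = 72·t - 12. La dérivée du jerk donne le snap: s(t) = 72. Nous avons le snap s(t) = 72. En substituant t = 3: s(3) = 72.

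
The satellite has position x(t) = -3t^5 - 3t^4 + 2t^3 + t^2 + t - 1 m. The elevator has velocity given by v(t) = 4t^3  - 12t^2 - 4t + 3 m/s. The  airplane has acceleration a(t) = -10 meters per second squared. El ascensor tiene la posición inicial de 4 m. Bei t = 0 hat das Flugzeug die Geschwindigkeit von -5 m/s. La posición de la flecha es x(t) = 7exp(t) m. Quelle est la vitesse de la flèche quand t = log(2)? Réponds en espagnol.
Para resolver esto, necesitamos tomar 1 derivada de nuestra ecuación de la posición x(t) = 7·exp(t). Tomando d/dt de x(t), encontramos v(t) = 7·exp(t). De la ecuación de la velocidad v(t) = 7·exp(t), sustituimos t = log(2) para obtener v = 14.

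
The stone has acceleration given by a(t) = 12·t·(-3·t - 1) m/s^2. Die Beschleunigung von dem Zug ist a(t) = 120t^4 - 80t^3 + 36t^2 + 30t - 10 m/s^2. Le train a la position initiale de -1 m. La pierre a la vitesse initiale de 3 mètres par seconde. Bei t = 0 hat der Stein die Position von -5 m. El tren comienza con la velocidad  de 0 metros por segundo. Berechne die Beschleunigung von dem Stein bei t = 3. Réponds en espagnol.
Tenemos la aceleración a(t) = 12·t·(-3·t - 1). Sustituyendo t = 3: a(3) = -360.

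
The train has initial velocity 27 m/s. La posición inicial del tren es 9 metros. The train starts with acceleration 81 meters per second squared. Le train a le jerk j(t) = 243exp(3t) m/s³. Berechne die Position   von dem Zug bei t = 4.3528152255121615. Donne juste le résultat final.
Die Position bei t = 4.3528152255121615 ist x = 4221369.89867186.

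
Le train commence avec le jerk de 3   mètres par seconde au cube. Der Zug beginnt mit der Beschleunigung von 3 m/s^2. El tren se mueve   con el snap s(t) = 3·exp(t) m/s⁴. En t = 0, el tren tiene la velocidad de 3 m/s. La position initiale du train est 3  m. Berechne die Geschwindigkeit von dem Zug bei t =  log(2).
Um dies zu lösen, müssen wir 3 Integrale unserer Gleichung für den Snap s(t) = 3·exp(t) finden. Durch Integration von dem Snap und Verwendung der Anfangsbedingung j(0) = 3, erhalten wir j(t) = 3·exp(t). Mit ∫j(t)dt und Anwendung von a(0) = 3, finden wir a(t) = 3·exp(t). Mit ∫a(t)dt und Anwendung von v(0) = 3, finden wir v(t) = 3·exp(t). Wir haben die Geschwindigkeit v(t) = 3·exp(t). Durch Einsetzen von t = log(2): v(log(2)) = 6.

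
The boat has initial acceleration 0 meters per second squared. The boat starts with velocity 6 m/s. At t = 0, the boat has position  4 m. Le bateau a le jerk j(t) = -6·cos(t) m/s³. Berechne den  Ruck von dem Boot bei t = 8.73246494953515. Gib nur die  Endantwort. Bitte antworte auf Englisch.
j(8.73246494953515) = 4.61862981339712.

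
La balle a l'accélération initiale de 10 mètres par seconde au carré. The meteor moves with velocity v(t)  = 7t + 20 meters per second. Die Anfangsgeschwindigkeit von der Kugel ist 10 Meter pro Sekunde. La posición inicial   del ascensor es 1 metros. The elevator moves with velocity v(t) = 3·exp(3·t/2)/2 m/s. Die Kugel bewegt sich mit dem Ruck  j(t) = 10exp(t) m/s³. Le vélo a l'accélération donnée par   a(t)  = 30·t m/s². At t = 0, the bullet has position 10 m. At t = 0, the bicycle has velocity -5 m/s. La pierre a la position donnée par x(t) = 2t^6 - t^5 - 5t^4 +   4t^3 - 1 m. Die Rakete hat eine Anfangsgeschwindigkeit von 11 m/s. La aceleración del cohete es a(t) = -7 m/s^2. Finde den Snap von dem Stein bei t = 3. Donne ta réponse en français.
En partant de la position x(t) = 2·t^6 - t^5 - 5·t^4 + 4·t^3 - 1, nous prenons 4 dérivées. En prenant d/dt de x(t), nous trouvons v(t) = 12·t^5 - 5·t^4 - 20·t^3 + 12·t^2. La dérivée de la vitesse donne l'accélération: a(t) = 60·t^4 - 20·t^3 - 60·t^2 + 24·t. En prenant d/dt de a(t), nous trouvons j(t) = 240·t^3 - 60·t^2 - 120·t + 24. En prenant d/dt de j(t), nous trouvons s(t) = 720·t^2 - 120·t - 120. En utilisant s(t) = 720·t^2 - 120·t - 120 et en substituant t = 3, nous trouvons s = 6000.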